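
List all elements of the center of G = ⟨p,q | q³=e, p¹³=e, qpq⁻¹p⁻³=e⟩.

An element z ∈ Z(G) iff z commutes with every generator.
For example e is central: e·p = p = p·e; e·q = q = q·e.
Whereas p ∉ Z(G) since p·q = pq ≠ p³q = q·p.
Checking each of the 39 elements this way gives Z(G) = {e}, of order 1.

Answer: {e}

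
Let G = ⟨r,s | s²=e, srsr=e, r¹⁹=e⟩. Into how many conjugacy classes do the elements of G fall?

The conjugacy classes (representative and size) are:
  [e] (size 1), [r¹⁸] (size 2), [r²] (size 2), [r¹⁶] (size 2), [r⁴] (size 2), [r¹⁴] (size 2), [r¹³] (size 2), [r¹²] (size 2), [r⁸] (size 2), [r⁹] (size 2), [s] (size 19).
Class equation: 1 + 2 + 2 + 2 + 2 + 2 + 2 + 2 + 2 + 2 + 19 = 38 = |G|. So G has 11 conjugacy classes.

Answer: 11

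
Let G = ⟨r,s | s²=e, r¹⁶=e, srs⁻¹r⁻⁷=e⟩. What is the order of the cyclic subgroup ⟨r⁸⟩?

|⟨r⁸⟩| equals the order of r⁸. Compute successive powers until reaching e:
  (r⁸)¹ = r⁸, (r⁸)² = e.
The smallest positive k with (r⁸)ᵏ = e is 2, so |⟨r⁸⟩| = 2.

Answer: 2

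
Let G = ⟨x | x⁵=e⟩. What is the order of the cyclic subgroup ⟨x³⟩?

|⟨x³⟩| equals the order of x³. Compute successive powers until reaching e:
  (x³)¹ = x³, (x³)² = x, (x³)³ = x⁴, (x³)⁴ = x², (x³)⁵ = e.
The smallest positive k with (x³)ᵏ = e is 5, so |⟨x³⟩| = 5.

Answer: 5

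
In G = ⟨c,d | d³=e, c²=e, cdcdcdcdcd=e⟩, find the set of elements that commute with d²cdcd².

⟨d²cdcd²⟩ ⊆ C_G(d²cdcd²) since powers of d²cdcd² commute with d²cdcd²; so |C_G(d²cdcd²)| ≥ |⟨d²cdcd²⟩| = 5.
By orbit–stabilizer, |C_G(d²cdcd²)| = |G| / |conj. class of d²cdcd²| = 60 / 12 = 5.
The 5 elements commuting with d²cdcd² are {e, d²cd², dcd, d²cdcd², dcd²cd}.

Answer: {e, d²cd², dcd, d²cdcd², dcd²cd}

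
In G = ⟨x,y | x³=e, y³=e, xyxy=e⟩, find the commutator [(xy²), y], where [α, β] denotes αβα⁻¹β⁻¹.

[(xy²), y] = (xy²)·y·(xy²)⁻¹·y⁻¹.
  (xy²) · y = x
  x · (yx²) = y²x
  (y²x) · (y²) = xy²x

Answer: xy²x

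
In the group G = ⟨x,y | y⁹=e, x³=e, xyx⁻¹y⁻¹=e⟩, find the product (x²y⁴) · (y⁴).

Compute (x²y⁴) · (y⁴) by multiplying left to right and reducing via the relations at each step:
  (x²y⁴) · y⁴ = x²y⁸

Answer: x²y⁸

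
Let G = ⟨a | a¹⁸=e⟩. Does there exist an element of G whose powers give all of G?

|G| = 18. The element a has order 18 (its powers give 18 distinct elements), so ⟨a⟩ = G and G is cyclic.

Answer: Yes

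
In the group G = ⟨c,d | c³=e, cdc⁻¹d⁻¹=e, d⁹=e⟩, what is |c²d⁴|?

Compute successive powers until reaching e:
  (c²d⁴)¹ = c²d⁴, (c²d⁴)² = cd⁸, (c²d⁴)³ = d³, (c²d⁴)⁴ = c²d⁷, (c²d⁴)⁵ = cd², (c²d⁴)⁶ = d⁶, (c²d⁴)⁷ = c²d, (c²d⁴)⁸ = cd⁵, (c²d⁴)⁹ = e.
The smallest positive k with (c²d⁴)ᵏ = e is 9.

Answer: 9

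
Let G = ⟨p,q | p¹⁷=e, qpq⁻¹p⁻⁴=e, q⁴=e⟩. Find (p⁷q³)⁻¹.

The order of (p⁷q³) is 4 (smallest k with (p⁷q³)ᵏ = e), so (p⁷q³)⁻¹ = (p⁷q³)³ = p⁶q.
Check: (p⁷q³) · (p⁶q) → (p⁷q³) · p⁶ = q³;   (q³) · q = e, giving e as required.

Answer: p⁶q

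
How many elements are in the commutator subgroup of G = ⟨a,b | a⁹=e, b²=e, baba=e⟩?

G' = [G, G] is generated by all commutators. The generator-pair commutators are: [a, b] = a².
The subgroup they normally generate is {e, a, a², a³, a⁴, a⁵, a⁶, a⁷, a⁸}, of order 9.
Check: |G/G'| = 18/9 = 2 is the order of the abelianisation.

Answer: 9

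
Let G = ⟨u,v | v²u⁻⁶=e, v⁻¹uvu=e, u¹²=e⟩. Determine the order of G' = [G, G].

G' = [G, G] is generated by all commutators. The generator-pair commutators are: [u, v] = u².
The subgroup they normally generate is {e, u², u⁴, u⁶, u⁸, u¹⁰}, of order 6.
Check: |G/G'| = 24/6 = 4 is the order of the abelianisation.

Answer: 6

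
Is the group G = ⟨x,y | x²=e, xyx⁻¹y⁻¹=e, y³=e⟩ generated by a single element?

|G| = 6. The element xy has order 6 (its powers give 6 distinct elements), so ⟨xy⟩ = G and G is cyclic.

Answer: Yes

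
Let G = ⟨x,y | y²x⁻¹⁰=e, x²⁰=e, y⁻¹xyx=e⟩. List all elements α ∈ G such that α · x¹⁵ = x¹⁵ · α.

⟨x¹⁵⟩ ⊆ C_G(x¹⁵) since powers of x¹⁵ commute with x¹⁵; so |C_G(x¹⁵)| ≥ |⟨x¹⁵⟩| = 4.
By orbit–stabilizer, |C_G(x¹⁵)| = |G| / |conj. class of x¹⁵| = 40 / 2 = 20.
The 20 elements commuting with x¹⁵ are {e, x, x², x³, x⁴, x⁵, x⁶, x⁷, x⁸, x⁹, x¹⁰, x¹¹, x¹², x¹³, x¹⁴, x¹⁵, x¹⁶, x¹⁷, x¹⁸, x¹⁹}.

Answer: {e, x, x², x³, x⁴, x⁵, x⁶, x⁷, x⁸, x⁹, x¹⁰, x¹¹, x¹², x¹³, x¹⁴, x¹⁵, x¹⁶, x¹⁷, x¹⁸, x¹⁹}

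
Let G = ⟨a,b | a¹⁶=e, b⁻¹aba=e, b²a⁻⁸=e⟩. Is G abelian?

a·b = ab but b·a = a⁷b⁻¹, so a·b ≠ b·a and G is not abelian.

Answer: No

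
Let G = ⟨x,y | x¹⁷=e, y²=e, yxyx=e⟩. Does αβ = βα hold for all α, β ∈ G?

x·y = xy but y·x = x¹⁶y, so x·y ≠ y·x and G is not abelian.

Answer: No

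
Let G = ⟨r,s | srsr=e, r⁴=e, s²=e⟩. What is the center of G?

An element z ∈ Z(G) iff z commutes with every generator.
For example r² is central: (r²)·r = r³ = r·(r²); (r²)·s = r²s = s·(r²).
Whereas r ∉ Z(G) since r·s = rs ≠ r³s = s·r.
Checking each of the 8 elements this way gives Z(G) = {e, r²}, of order 2.

Answer: {e, r²}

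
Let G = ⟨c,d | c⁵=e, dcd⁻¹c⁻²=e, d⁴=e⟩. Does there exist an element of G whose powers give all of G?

Every cyclic group is abelian. But c·d = cd while d·c = c²d, so c·d ≠ d·c and G is not abelian. Hence G is not cyclic.

Answer: No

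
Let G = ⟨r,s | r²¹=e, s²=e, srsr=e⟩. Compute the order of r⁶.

Compute successive powers until reaching e:
  (r⁶)¹ = r⁶, (r⁶)² = r¹², (r⁶)³ = r¹⁸, (r⁶)⁴ = r³, (r⁶)⁵ = r⁹, (r⁶)⁶ = r¹⁵, (r⁶)⁷ = e.
The smallest positive k with (r⁶)ᵏ = e is 7.

Answer: 7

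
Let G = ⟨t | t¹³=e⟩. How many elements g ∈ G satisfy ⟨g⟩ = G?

G is cyclic of order 13. An element generates G iff its order is 13, and a cyclic group of order 13 has exactly φ(13) = 12 such elements.

Answer: 12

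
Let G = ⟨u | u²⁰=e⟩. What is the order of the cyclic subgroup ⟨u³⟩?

|⟨u³⟩| equals the order of u³. Compute successive powers until reaching e:
  (u³)¹ = u³, (u³)² = u⁶, (u³)³ = u⁹, (u³)⁴ = u¹², (u³)⁵ = u¹⁵, (u³)⁶ = u¹⁸, (u³)⁷ = u, (u³)⁸ = u⁴, (u³)⁹ = u⁷, (u³)¹⁰ = u¹⁰, (u³)¹¹ = u¹³, (u³)¹² = u¹⁶, (u³)¹³ = u¹⁹, (u³)¹⁴ = u², (u³)¹⁵ = u⁵, (u³)¹⁶ = u⁸, (u³)¹⁷ = u¹¹, (u³)¹⁸ = u¹⁴, (u³)¹⁹ = u¹⁷, (u³)²⁰ = e.
The smallest positive k with (u³)ᵏ = e is 20, so |⟨u³⟩| = 20.

Answer: 20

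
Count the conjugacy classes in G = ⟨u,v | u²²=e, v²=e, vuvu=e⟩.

The conjugacy classes (representative and size) are:
  [e] (size 1), [u] (size 2), [u²] (size 2), [u¹⁹] (size 2), [u⁴] (size 2), [u⁵] (size 2), [u⁶] (size 2), [u⁷] (size 2), [u⁸] (size 2), [u¹³] (size 2), [u¹⁰] (size 2), [u¹¹] (size 1), [u⁶v] (size 11), [uv] (size 11).
Class equation: 1 + 2 + 2 + 2 + 2 + 2 + 2 + 2 + 2 + 2 + 2 + 1 + 11 + 11 = 44 = |G|. So G has 14 conjugacy classes.

Answer: 14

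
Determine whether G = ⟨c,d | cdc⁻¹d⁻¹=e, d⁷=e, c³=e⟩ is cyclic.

|G| = 21. The element cd has order 21 (its powers give 21 distinct elements), so ⟨cd⟩ = G and G is cyclic.

Answer: Yes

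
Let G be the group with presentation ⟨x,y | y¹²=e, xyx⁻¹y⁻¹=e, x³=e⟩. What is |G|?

Enumerate words in the generators, reducing via the relations: the distinct elements are
  {e, x, y, xy, x², y², y³, y⁴, y⁵, y⁶, y⁷, y⁸, y⁹, xy², xy³, xy⁴, xy⁵, xy⁶, xy⁷, xy⁸, xy⁹, x²y, y¹¹, y¹⁰, xy¹¹, xy¹⁰, x²y², x²y³, x²y⁴, x²y⁵, x²y⁶, x²y⁷, x²y⁸, x²y⁹, x²y¹¹, x²y¹⁰}.
No further products give new elements, so |G| = 36.

Answer: 36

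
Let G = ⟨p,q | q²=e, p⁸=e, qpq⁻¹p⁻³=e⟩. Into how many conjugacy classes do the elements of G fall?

The conjugacy classes (representative and size) are:
  [e] (size 1), [p³] (size 2), [p²] (size 2), [p⁴] (size 1), [p⁵] (size 2), [p⁴q] (size 4), [pq] (size 4).
Class equation: 1 + 2 + 2 + 1 + 2 + 4 + 4 = 16 = |G|. So G has 7 conjugacy classes.

Answer: 7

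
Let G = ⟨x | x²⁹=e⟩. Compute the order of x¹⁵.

Compute successive powers until reaching e:
  (x¹⁵)¹ = x¹⁵, (x¹⁵)² = x, (x¹⁵)³ = x¹⁶, (x¹⁵)⁴ = x², (x¹⁵)⁵ = x¹⁷, (x¹⁵)⁶ = x³, (x¹⁵)⁷ = x¹⁸, (x¹⁵)⁸ = x⁴, (x¹⁵)⁹ = x¹⁹, (x¹⁵)¹⁰ = x⁵, (x¹⁵)¹¹ = x²⁰, (x¹⁵)¹² = x⁶, (x¹⁵)¹³ = x²¹, (x¹⁵)¹⁴ = x⁷, (x¹⁵)¹⁵ = x²², (x¹⁵)¹⁶ = x⁸, (x¹⁵)¹⁷ = x²³, (x¹⁵)¹⁸ = x⁹, (x¹⁵)¹⁹ = x²⁴, (x¹⁵)²⁰ = x¹⁰, (x¹⁵)²¹ = x²⁵, (x¹⁵)²² = x¹¹, (x¹⁵)²³ = x²⁶, (x¹⁵)²⁴ = x¹², (x¹⁵)²⁵ = x²⁷, (x¹⁵)²⁶ = x¹³, (x¹⁵)²⁷ = x²⁸, (x¹⁵)²⁸ = x¹⁴, (x¹⁵)²⁹ = e.
The smallest positive k with (x¹⁵)ᵏ = e is 29.

Answer: 29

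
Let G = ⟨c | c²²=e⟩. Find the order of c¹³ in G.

Compute successive powers until reaching e:
  (c¹³)¹ = c¹³, (c¹³)² = c⁴, (c¹³)³ = c¹⁷, (c¹³)⁴ = c⁸, (c¹³)⁵ = c²¹, (c¹³)⁶ = c¹², (c¹³)⁷ = c³, (c¹³)⁸ = c¹⁶, (c¹³)⁹ = c⁷, (c¹³)¹⁰ = c²⁰, (c¹³)¹¹ = c¹¹, (c¹³)¹² = c², (c¹³)¹³ = c¹⁵, (c¹³)¹⁴ = c⁶, (c¹³)¹⁵ = c¹⁹, (c¹³)¹⁶ = c¹⁰, (c¹³)¹⁷ = c, (c¹³)¹⁸ = c¹⁴, (c¹³)¹⁹ = c⁵, (c¹³)²⁰ = c¹⁸, (c¹³)²¹ = c⁹, (c¹³)²² = e.
The smallest positive k with (c¹³)ᵏ = e is 22.

Answer: 22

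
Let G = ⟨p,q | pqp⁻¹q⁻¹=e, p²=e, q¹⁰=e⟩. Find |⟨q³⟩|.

|⟨q³⟩| equals the order of q³. Compute successive powers until reaching e:
  (q³)¹ = q³, (q³)² = q⁶, (q³)³ = q⁹, (q³)⁴ = q², (q³)⁵ = q⁵, (q³)⁶ = q⁸, (q³)⁷ = q, (q³)⁸ = q⁴, (q³)⁹ = q⁷, (q³)¹⁰ = e.
The smallest positive k with (q³)ᵏ = e is 10, so |⟨q³⟩| = 10.

Answer: 10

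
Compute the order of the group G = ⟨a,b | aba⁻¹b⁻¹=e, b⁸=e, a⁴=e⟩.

Enumerate words in the generators, reducing via the relations: the distinct elements are
  {a, b, e, ab, a², a³, b², b³, b⁴, b⁵, b⁶, b⁷, ab², ab³, ab⁴, ab⁵, ab⁶, ab⁷, a²b, a³b, a²b², a²b³, a²b⁴, a²b⁵, a²b⁶, a²b⁷, a³b², a³b³, a³b⁴, a³b⁵, a³b⁶, a³b⁷}.
No further products give new elements, so |G| = 32.

Answer: 32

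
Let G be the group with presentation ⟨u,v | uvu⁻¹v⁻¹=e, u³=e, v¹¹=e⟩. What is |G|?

Enumerate words in the generators, reducing via the relations: the distinct elements are
  {e, u, v, uv, u², v², v³, v⁴, v⁵, v⁶, v⁷, v⁸, v⁹, uv², uv³, uv⁴, uv⁵, uv⁶, uv⁷, uv⁸, uv⁹, u²v, v¹⁰, uv¹⁰, u²v², u²v³, u²v⁴, u²v⁵, u²v⁶, u²v⁷, u²v⁸, u²v⁹, u²v¹⁰}.
No further products give new elements, so |G| = 33.

Answer: 33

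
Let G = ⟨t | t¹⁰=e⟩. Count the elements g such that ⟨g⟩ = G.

G is cyclic of order 10. An element generates G iff its order is 10, and a cyclic group of order 10 has exactly φ(10) = 4 such elements.

Answer: 4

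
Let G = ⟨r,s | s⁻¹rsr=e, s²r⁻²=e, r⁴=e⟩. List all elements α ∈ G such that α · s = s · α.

⟨s⟩ ⊆ C_G(s) since powers of s commute with s; so |C_G(s)| ≥ |⟨s⟩| = 4.
By orbit–stabilizer, |C_G(s)| = |G| / |conj. class of s| = 8 / 2 = 4.
The 4 elements commuting with s are {e, r², s, s⁻¹}.

Answer: {e, r², s, s⁻¹}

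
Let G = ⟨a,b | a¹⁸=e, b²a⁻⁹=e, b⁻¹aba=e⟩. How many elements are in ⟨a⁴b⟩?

|⟨a⁴b⟩| equals the order of a⁴b. Compute successive powers until reaching e:
  (a⁴b)¹ = a⁴b, (a⁴b)² = a⁹, (a⁴b)³ = a⁴b⁻¹, (a⁴b)⁴ = e.
The smallest positive k with (a⁴b)ᵏ = e is 4, so |⟨a⁴b⟩| = 4.

Answer: 4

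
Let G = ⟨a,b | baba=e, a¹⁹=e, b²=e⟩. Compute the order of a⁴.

Compute successive powers until reaching e:
  (a⁴)¹ = a⁴, (a⁴)² = a⁸, (a⁴)³ = a¹², (a⁴)⁴ = a¹⁶, (a⁴)⁵ = a, (a⁴)⁶ = a⁵, (a⁴)⁷ = a⁹, (a⁴)⁸ = a¹³, (a⁴)⁹ = a¹⁷, (a⁴)¹⁰ = a², (a⁴)¹¹ = a⁶, (a⁴)¹² = a¹⁰, (a⁴)¹³ = a¹⁴, (a⁴)¹⁴ = a¹⁸, (a⁴)¹⁵ = a³, (a⁴)¹⁶ = a⁷, (a⁴)¹⁷ = a¹¹, (a⁴)¹⁸ = a¹⁵, (a⁴)¹⁹ = e.
The smallest positive k with (a⁴)ᵏ = e is 19.

Answer: 19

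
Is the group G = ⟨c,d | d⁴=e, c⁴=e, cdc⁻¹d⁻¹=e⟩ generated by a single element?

|G| = 16, but the maximum element order in G is 4 < 16. No single element generates all of G, so G is not cyclic.

Answer: No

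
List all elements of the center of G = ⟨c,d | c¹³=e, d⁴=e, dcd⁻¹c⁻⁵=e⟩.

An element z ∈ Z(G) iff z commutes with every generator.
For example e is central: e·c = c = c·e; e·d = d = d·e.
Whereas c ∉ Z(G) since c·d = cd ≠ c⁵d = d·c.
Checking each of the 52 elements this way gives Z(G) = {e}, of order 1.

Answer: {e}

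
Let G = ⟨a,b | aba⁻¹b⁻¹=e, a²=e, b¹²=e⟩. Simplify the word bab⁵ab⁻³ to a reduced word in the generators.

Multiply left to right, reducing at each step:
  b · a = ab
  (ab) · b⁵ = ab⁶
  (ab⁶) · a = b⁶
  (b⁶) · b⁻³ = b³

Answer: b³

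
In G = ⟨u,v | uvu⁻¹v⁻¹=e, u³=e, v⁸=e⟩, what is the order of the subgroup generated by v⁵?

|⟨v⁵⟩| equals the order of v⁵. Compute successive powers until reaching e:
  (v⁵)¹ = v⁵, (v⁵)² = v², (v⁵)³ = v⁷, (v⁵)⁴ = v⁴, (v⁵)⁵ = v, (v⁵)⁶ = v⁶, (v⁵)⁷ = v³, (v⁵)⁸ = e.
The smallest positive k with (v⁵)ᵏ = e is 8, so |⟨v⁵⟩| = 8.

Answer: 8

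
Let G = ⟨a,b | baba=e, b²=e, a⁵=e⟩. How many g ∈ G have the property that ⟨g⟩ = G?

⟨g⟩ = G would require ord(g) = |G| = 10, but the maximum element order in G is 5 < 10. So G is not cyclic and no single element generates it: the count is 0.

Answer: 0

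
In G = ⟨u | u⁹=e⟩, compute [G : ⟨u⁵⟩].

First find ord(u⁵) by computing successive powers:
  (u⁵)¹ = u⁵, (u⁵)² = u, (u⁵)³ = u⁶, (u⁵)⁴ = u², (u⁵)⁵ = u⁷, (u⁵)⁶ = u³, (u⁵)⁷ = u⁸, (u⁵)⁸ = u⁴, (u⁵)⁹ = e.
So |⟨u⁵⟩| = ord(u⁵) = 9. With |G| = 9, by Lagrange [G : ⟨u⁵⟩] = 9/9 = 1.

Answer: 1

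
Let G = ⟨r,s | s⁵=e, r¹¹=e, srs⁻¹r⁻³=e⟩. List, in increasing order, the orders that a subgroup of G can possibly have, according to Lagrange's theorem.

|G| = 55 = 5 · 11. By Lagrange's theorem the order of any subgroup divides 55; the divisors of 55 are 1, 5, 11, 55.

Answer: 1, 5, 11, 55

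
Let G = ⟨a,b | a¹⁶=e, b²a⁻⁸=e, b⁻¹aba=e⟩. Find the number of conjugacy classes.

The conjugacy classes (representative and size) are:
  [e] (size 1), [a] (size 2), [a¹⁴] (size 2), [a³] (size 2), [a¹²] (size 2), [a⁵] (size 2), [a¹⁰] (size 2), [a⁷] (size 2), [a⁸] (size 1), [a⁶b] (size 8), [a³b⁻¹] (size 8).
Class equation: 1 + 2 + 2 + 2 + 2 + 2 + 2 + 2 + 1 + 8 + 8 = 32 = |G|. So G has 11 conjugacy classes.

Answer: 11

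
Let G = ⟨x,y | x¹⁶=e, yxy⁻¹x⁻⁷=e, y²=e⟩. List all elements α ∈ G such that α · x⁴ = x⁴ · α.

⟨x⁴⟩ ⊆ C_G(x⁴) since powers of x⁴ commute with x⁴; so |C_G(x⁴)| ≥ |⟨x⁴⟩| = 4.
By orbit–stabilizer, |C_G(x⁴)| = |G| / |conj. class of x⁴| = 32 / 2 = 16.
The 16 elements commuting with x⁴ are {e, x, x², x³, x⁴, x⁵, x⁶, x⁷, x⁸, x⁹, x¹⁰, x¹¹, x¹², x¹³, x¹⁴, x¹⁵}.

Answer: {e, x, x², x³, x⁴, x⁵, x⁶, x⁷, x⁸, x⁹, x¹⁰, x¹¹, x¹², x¹³, x¹⁴, x¹⁵}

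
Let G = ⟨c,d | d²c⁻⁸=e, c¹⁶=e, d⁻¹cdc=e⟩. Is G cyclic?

Every cyclic group is abelian. But c·d = cd while d·c = c⁷d⁻¹, so c·d ≠ d·c and G is not abelian. Hence G is not cyclic.

Answer: No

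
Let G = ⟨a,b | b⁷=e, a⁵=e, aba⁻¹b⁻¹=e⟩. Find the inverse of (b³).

The order of (b³) is 7 (smallest k with (b³)ᵏ = e), so (b³)⁻¹ = (b³)⁶ = b⁴.
Check: (b³) · (b⁴) → (b³) · b⁴ = e, giving e as required.

Answer: b⁴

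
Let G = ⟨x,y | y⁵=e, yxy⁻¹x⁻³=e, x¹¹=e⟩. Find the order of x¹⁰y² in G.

Compute successive powers until reaching e:
  (x¹⁰y²)¹ = x¹⁰y², (x¹⁰y²)² = xy⁴, (x¹⁰y²)³ = x⁸y, (x¹⁰y²)⁴ = x⁵y³, (x¹⁰y²)⁵ = e.
The smallest positive k with (x¹⁰y²)ᵏ = e is 5.

Answer: 5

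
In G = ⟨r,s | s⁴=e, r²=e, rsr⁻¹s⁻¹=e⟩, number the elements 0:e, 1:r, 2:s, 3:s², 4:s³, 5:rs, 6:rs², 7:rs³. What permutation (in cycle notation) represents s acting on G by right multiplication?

(0 2 3 4)(1 5 6 7)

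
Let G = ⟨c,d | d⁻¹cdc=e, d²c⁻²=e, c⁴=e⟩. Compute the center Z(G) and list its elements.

An element z ∈ Z(G) iff z commutes with every generator.
For example c² is central: (c²)·c = c³ = c·(c²); (c²)·d = d⁻¹ = d·(c²).
Whereas c ∉ Z(G) since c·d = cd ≠ cd⁻¹ = d·c.
Checking each of the 8 elements this way gives Z(G) = {e, c²}, of order 2.

Answer: {e, c²}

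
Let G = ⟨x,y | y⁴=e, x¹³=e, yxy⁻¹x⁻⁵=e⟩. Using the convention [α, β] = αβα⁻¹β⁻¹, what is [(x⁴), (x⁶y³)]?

[(x⁴), (x⁶y³)] = (x⁴)·(x⁶y³)·(x⁴)⁻¹·(x⁶y³)⁻¹.
  (x⁴) · (x⁶y³) = x¹⁰y³
  (x¹⁰y³) · (x⁹) = x⁴y³
  (x⁴y³) · (x⁹y) = x¹¹

Answer: x¹¹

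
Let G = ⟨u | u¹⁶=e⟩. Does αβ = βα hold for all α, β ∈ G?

G has a single generator, so G is cyclic and hence abelian.

Answer: Yes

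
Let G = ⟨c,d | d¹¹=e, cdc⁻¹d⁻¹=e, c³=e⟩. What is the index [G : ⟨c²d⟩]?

First find ord(c²d) by computing successive powers:
  (c²d)¹ = c²d, (c²d)² = cd², (c²d)³ = d³, (c²d)⁴ = c²d⁴, (c²d)⁵ = cd⁵, (c²d)⁶ = d⁶, (c²d)⁷ = c²d⁷, (c²d)⁸ = cd⁸, (c²d)⁹ = d⁹, (c²d)¹⁰ = c²d¹⁰, (c²d)¹¹ = c, (c²d)¹² = d, (c²d)¹³ = c²d², (c²d)¹⁴ = cd³, (c²d)¹⁵ = d⁴, (c²d)¹⁶ = c²d⁵, (c²d)¹⁷ = cd⁶, (c²d)¹⁸ = d⁷, (c²d)¹⁹ = c²d⁸, (c²d)²⁰ = cd⁹, (c²d)²¹ = d¹⁰, (c²d)²² = c², (c²d)²³ = cd, (c²d)²⁴ = d², (c²d)²⁵ = c²d³, (c²d)²⁶ = cd⁴, (c²d)²⁷ = d⁵, (c²d)²⁸ = c²d⁶, (c²d)²⁹ = cd⁷, (c²d)³⁰ = d⁸, (c²d)³¹ = c²d⁹, (c²d)³² = cd¹⁰, (c²d)³³ = e.
So |⟨c²d⟩| = ord(c²d) = 33. With |G| = 33, by Lagrange [G : ⟨c²d⟩] = 33/33 = 1.

Answer: 1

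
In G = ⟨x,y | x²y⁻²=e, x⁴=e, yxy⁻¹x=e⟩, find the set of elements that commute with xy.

⟨xy⟩ ⊆ C_G(xy) since powers of xy commute with xy; so |C_G(xy)| ≥ |⟨xy⟩| = 4.
By orbit–stabilizer, |C_G(xy)| = |G| / |conj. class of xy| = 8 / 2 = 4.
The 4 elements commuting with xy are {e, x², xy⁻¹, xy}.

Answer: {e, x², xy⁻¹, xy}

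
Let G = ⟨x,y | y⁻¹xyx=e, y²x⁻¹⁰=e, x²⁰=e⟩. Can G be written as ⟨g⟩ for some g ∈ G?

Every cyclic group is abelian. But x·y = xy while y·x = x⁹y⁻¹, so x·y ≠ y·x and G is not abelian. Hence G is not cyclic.

Answer: No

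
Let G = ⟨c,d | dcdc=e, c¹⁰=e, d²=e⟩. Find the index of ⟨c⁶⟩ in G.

First find ord(c⁶) by computing successive powers:
  (c⁶)¹ = c⁶, (c⁶)² = c², (c⁶)³ = c⁸, (c⁶)⁴ = c⁴, (c⁶)⁵ = e.
So |⟨c⁶⟩| = ord(c⁶) = 5. With |G| = 20, by Lagrange [G : ⟨c⁶⟩] = 20/5 = 4.

Answer: 4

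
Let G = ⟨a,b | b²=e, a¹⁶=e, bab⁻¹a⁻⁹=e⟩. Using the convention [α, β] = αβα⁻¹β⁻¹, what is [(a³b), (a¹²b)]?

[(a³b), (a¹²b)] = (a³b)·(a¹²b)·(a³b)⁻¹·(a¹²b)⁻¹.
  (a³b) · (a¹²b) = a¹⁵
  (a¹⁵) · (a⁵b) = a⁴b
  (a⁴b) · (a⁴b) = a⁸

Answer: a⁸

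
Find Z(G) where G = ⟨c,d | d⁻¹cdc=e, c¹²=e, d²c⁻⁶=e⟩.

An element z ∈ Z(G) iff z commutes with every generator.
For example c⁶ is central: (c⁶)·c = c⁷ = c·(c⁶); (c⁶)·d = d⁻¹ = d·(c⁶).
Whereas c ∉ Z(G) since c·d = cd ≠ c⁵d⁻¹ = d·c.
Checking each of the 24 elements this way gives Z(G) = {e, c⁶}, of order 2.

Answer: {e, c⁶}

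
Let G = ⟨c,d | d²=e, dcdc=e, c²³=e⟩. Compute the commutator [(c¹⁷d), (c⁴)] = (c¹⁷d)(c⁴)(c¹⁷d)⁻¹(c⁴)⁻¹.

[(c¹⁷d), (c⁴)] = (c¹⁷d)·(c⁴)·(c¹⁷d)⁻¹·(c⁴)⁻¹.
  (c¹⁷d) · (c⁴) = c¹³d
  (c¹³d) · (c¹⁷d) = c¹⁹
  (c¹⁹) · (c¹⁹) = c¹⁵

Answer: c¹⁵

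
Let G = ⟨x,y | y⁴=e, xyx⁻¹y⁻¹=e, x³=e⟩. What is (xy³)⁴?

Compute successive powers of (xy³), reducing at each step:
  (xy³)²: (xy³) · x = x²y³;   (x²y³) · y³ = x²y²
  (xy³)³: (x²y²) · x = y²;   (y²) · y³ = y
  (xy³)⁴: y · x = xy;   (xy) · y³ = x

Answer: x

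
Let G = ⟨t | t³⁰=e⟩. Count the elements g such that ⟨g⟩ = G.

G is cyclic of order 30. An element generates G iff its order is 30, and a cyclic group of order 30 has exactly φ(30) = 8 such elements.

Answer: 8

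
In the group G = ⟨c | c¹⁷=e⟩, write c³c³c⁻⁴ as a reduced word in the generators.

Multiply left to right, reducing at each step:
  (c³) · c³ = c⁶
  (c⁶) · c⁻⁴ = c²

Answer: c²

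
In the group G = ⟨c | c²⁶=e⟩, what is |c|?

Compute successive powers until reaching e:
  c¹ = c, c² = c², c³ = c³, c⁴ = c⁴, c⁵ = c⁵, c⁶ = c⁶, c⁷ = c⁷, c⁸ = c⁸, c⁹ = c⁹, c¹⁰ = c¹⁰, c¹¹ = c¹¹, c¹² = c¹², c¹³ = c¹³, c¹⁴ = c¹⁴, c¹⁵ = c¹⁵, c¹⁶ = c¹⁶, c¹⁷ = c¹⁷, c¹⁸ = c¹⁸, c¹⁹ = c¹⁹, c²⁰ = c²⁰, c²¹ = c²¹, c²² = c²², c²³ = c²³, c²⁴ = c²⁴, c²⁵ = c²⁵, c²⁶ = e.
The smallest positive k with cᵏ = e is 26.

Answer: 26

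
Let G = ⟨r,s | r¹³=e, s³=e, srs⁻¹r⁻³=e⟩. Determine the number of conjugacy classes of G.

The conjugacy classes (representative and size) are:
  [e] (size 1), [r] (size 3), [r⁵] (size 3), [r¹⁰] (size 3), [r⁸] (size 3), [r¹⁰s] (size 13), [r⁷s²] (size 13).
Class equation: 1 + 3 + 3 + 3 + 3 + 13 + 13 = 39 = |G|. So G has 7 conjugacy classes.

Answer: 7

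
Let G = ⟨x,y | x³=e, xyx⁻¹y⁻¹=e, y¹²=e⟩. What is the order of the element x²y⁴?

Compute successive powers until reaching e:
  (x²y⁴)¹ = x²y⁴, (x²y⁴)² = xy⁸, (x²y⁴)³ = e.
The smallest positive k with (x²y⁴)ᵏ = e is 3.

Answer: 3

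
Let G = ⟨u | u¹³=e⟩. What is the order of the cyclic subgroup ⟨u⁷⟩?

|⟨u⁷⟩| equals the order of u⁷. Compute successive powers until reaching e:
  (u⁷)¹ = u⁷, (u⁷)² = u, (u⁷)³ = u⁸, (u⁷)⁴ = u², (u⁷)⁵ = u⁹, (u⁷)⁶ = u³, (u⁷)⁷ = u¹⁰, (u⁷)⁸ = u⁴, (u⁷)⁹ = u¹¹, (u⁷)¹⁰ = u⁵, (u⁷)¹¹ = u¹², (u⁷)¹² = u⁶, (u⁷)¹³ = e.
The smallest positive k with (u⁷)ᵏ = e is 13, so |⟨u⁷⟩| = 13.

Answer: 13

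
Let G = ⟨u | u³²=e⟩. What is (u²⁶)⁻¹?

The order of (u²⁶) is 16 (smallest k with (u²⁶)ᵏ = e), so (u²⁶)⁻¹ = (u²⁶)¹⁵ = u⁶.
Check: (u²⁶) · (u⁶) → (u²⁶) · u⁶ = e, giving e as required.

Answer: u⁶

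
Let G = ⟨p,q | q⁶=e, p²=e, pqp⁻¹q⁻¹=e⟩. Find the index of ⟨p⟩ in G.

First find ord(p) by computing successive powers:
  p¹ = p, p² = e.
So |⟨p⟩| = ord(p) = 2. With |G| = 12, by Lagrange [G : ⟨p⟩] = 12/2 = 6.

Answer: 6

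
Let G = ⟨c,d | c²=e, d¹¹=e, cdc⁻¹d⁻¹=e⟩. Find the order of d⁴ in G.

Compute successive powers until reaching e:
  (d⁴)¹ = d⁴, (d⁴)² = d⁸, (d⁴)³ = d, (d⁴)⁴ = d⁵, (d⁴)⁵ = d⁹, (d⁴)⁶ = d², (d⁴)⁷ = d⁶, (d⁴)⁸ = d¹⁰, (d⁴)⁹ = d³, (d⁴)¹⁰ = d⁷, (d⁴)¹¹ = e.
The smallest positive k with (d⁴)ᵏ = e is 11.

Answer: 11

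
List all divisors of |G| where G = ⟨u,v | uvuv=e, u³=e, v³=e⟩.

|G| = 12 = 2² · 3. By Lagrange's theorem the order of any subgroup divides 12; the divisors of 12 are 1, 2, 3, 4, 6, 12.

Answer: 1, 2, 3, 4, 6, 12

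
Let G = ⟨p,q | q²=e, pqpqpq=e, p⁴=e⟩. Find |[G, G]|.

G' = [G, G] is generated by all commutators. The generator-pair commutators are: [p, q] = p²qp.
The subgroup they normally generate is {e, p², pq, qp³, p²qp, p³q, p²qp³, qp, pqp², qp²q, p²qp²q, p³qp²}, of order 12.
Check: |G/G'| = 24/12 = 2 is the order of the abelianisation.

Answer: 12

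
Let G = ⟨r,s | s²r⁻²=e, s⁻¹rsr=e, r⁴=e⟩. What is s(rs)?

Compute s · (rs) by multiplying left to right and reducing via the relations at each step:
  s · r = rs⁻¹
  (rs⁻¹) · s = r

Answer: r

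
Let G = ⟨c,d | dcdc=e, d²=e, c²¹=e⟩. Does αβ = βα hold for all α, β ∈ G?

c·d = cd but d·c = c²⁰d, so c·d ≠ d·c and G is not abelian.

Answer: No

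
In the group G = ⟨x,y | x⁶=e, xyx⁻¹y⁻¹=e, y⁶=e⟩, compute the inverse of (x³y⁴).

The order of (x³y⁴) is 6 (smallest k with (x³y⁴)ᵏ = e), so (x³y⁴)⁻¹ = (x³y⁴)⁵ = x³y².
Check: (x³y⁴) · (x³y²) → (x³y⁴) · x³ = y⁴;   (y⁴) · y² = e, giving e as required.

Answer: x³y²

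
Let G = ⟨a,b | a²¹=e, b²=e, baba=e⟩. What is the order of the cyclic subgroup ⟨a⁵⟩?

|⟨a⁵⟩| equals the order of a⁵. Compute successive powers until reaching e:
  (a⁵)¹ = a⁵, (a⁵)² = a¹⁰, (a⁵)³ = a¹⁵, (a⁵)⁴ = a²⁰, (a⁵)⁵ = a⁴, (a⁵)⁶ = a⁹, (a⁵)⁷ = a¹⁴, (a⁵)⁸ = a¹⁹, (a⁵)⁹ = a³, (a⁵)¹⁰ = a⁸, (a⁵)¹¹ = a¹³, (a⁵)¹² = a¹⁸, (a⁵)¹³ = a², (a⁵)¹⁴ = a⁷, (a⁵)¹⁵ = a¹², (a⁵)¹⁶ = a¹⁷, (a⁵)¹⁷ = a, (a⁵)¹⁸ = a⁶, (a⁵)¹⁹ = a¹¹, (a⁵)²⁰ = a¹⁶, (a⁵)²¹ = e.
The smallest positive k with (a⁵)ᵏ = e is 21, so |⟨a⁵⟩| = 21.

Answer: 21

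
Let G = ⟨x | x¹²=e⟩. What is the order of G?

G is generated by a single element, so G is cyclic. The relator gives x¹² = e and no smaller power is forced to be e, so the 12 powers {e, x, x², x³, x⁴, x⁵, x⁶, x⁷, x⁸, x⁹, x¹¹, x¹⁰} are distinct. Hence |G| = 12.

Answer: 12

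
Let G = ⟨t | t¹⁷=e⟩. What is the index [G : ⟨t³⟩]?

First find ord(t³) by computing successive powers:
  (t³)¹ = t³, (t³)² = t⁶, (t³)³ = t⁹, (t³)⁴ = t¹², (t³)⁵ = t¹⁵, (t³)⁶ = t, (t³)⁷ = t⁴, (t³)⁸ = t⁷, (t³)⁹ = t¹⁰, (t³)¹⁰ = t¹³, (t³)¹¹ = t¹⁶, (t³)¹² = t², (t³)¹³ = t⁵, (t³)¹⁴ = t⁸, (t³)¹⁵ = t¹¹, (t³)¹⁶ = t¹⁴, (t³)¹⁷ = e.
So |⟨t³⟩| = ord(t³) = 17. With |G| = 17, by Lagrange [G : ⟨t³⟩] = 17/17 = 1.

Answer: 1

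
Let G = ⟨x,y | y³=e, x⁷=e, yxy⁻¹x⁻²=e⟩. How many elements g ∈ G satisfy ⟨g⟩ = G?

⟨g⟩ = G would require ord(g) = |G| = 21, but the maximum element order in G is 7 < 21. So G is not cyclic and no single element generates it: the count is 0.

Answer: 0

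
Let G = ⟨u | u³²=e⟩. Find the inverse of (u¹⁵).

The order of (u¹⁵) is 32 (smallest k with (u¹⁵)ᵏ = e), so (u¹⁵)⁻¹ = (u¹⁵)³¹ = u¹⁷.
Check: (u¹⁵) · (u¹⁷) → (u¹⁵) · u¹⁷ = e, giving e as required.

Answer: u¹⁷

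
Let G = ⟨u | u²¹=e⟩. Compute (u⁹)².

Compute successive powers of (u⁹), reducing at each step:
  (u⁹)²: (u⁹) · u⁹ = u¹⁸

Answer: u¹⁸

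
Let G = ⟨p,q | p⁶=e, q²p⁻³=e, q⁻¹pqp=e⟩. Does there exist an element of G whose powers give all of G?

Every cyclic group is abelian. But p·q = pq while q·p = p²q⁻¹, so p·q ≠ q·p and G is not abelian. Hence G is not cyclic.

Answer: No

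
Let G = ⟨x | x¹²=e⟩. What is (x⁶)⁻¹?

The order of (x⁶) is 2 (smallest k with (x⁶)ᵏ = e), so (x⁶)⁻¹ = (x⁶)¹ = x⁶.
Check: (x⁶) · (x⁶) → (x⁶) · x⁶ = e, giving e as required.

Answer: x⁶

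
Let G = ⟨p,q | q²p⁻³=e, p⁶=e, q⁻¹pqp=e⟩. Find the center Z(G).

An element z ∈ Z(G) iff z commutes with every generator.
For example p³ is central: (p³)·p = p⁴ = p·(p³); (p³)·q = q⁻¹ = q·(p³).
Whereas p ∉ Z(G) since p·q = pq ≠ p²q⁻¹ = q·p.
Checking each of the 12 elements this way gives Z(G) = {e, p³}, of order 2.

Answer: {e, p³}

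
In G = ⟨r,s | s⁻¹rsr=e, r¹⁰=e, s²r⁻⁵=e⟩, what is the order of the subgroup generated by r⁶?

|⟨r⁶⟩| equals the order of r⁶. Compute successive powers until reaching e:
  (r⁶)¹ = r⁶, (r⁶)² = r², (r⁶)³ = r⁸, (r⁶)⁴ = r⁴, (r⁶)⁵ = e.
The smallest positive k with (r⁶)ᵏ = e is 5, so |⟨r⁶⟩| = 5.

Answer: 5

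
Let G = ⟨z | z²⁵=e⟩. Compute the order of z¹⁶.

Compute successive powers until reaching e:
  (z¹⁶)¹ = z¹⁶, (z¹⁶)² = z⁷, (z¹⁶)³ = z²³, (z¹⁶)⁴ = z¹⁴, (z¹⁶)⁵ = z⁵, (z¹⁶)⁶ = z²¹, (z¹⁶)⁷ = z¹², (z¹⁶)⁸ = z³, (z¹⁶)⁹ = z¹⁹, (z¹⁶)¹⁰ = z¹⁰, (z¹⁶)¹¹ = z, (z¹⁶)¹² = z¹⁷, (z¹⁶)¹³ = z⁸, (z¹⁶)¹⁴ = z²⁴, (z¹⁶)¹⁵ = z¹⁵, (z¹⁶)¹⁶ = z⁶, (z¹⁶)¹⁷ = z²², (z¹⁶)¹⁸ = z¹³, (z¹⁶)¹⁹ = z⁴, (z¹⁶)²⁰ = z²⁰, (z¹⁶)²¹ = z¹¹, (z¹⁶)²² = z², (z¹⁶)²³ = z¹⁸, (z¹⁶)²⁴ = z⁹, (z¹⁶)²⁵ = e.
The smallest positive k with (z¹⁶)ᵏ = e is 25.

Answer: 25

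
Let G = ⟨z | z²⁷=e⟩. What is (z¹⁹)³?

Compute successive powers of (z¹⁹), reducing at each step:
  (z¹⁹)²: (z¹⁹) · z¹⁹ = z¹¹
  (z¹⁹)³: (z¹¹) · z¹⁹ = z³

Answer: z³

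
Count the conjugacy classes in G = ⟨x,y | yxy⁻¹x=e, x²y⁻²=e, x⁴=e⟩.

The conjugacy classes (representative and size) are:
  [e] (size 1), [x³] (size 2), [x²] (size 1), [y⁻¹] (size 2), [xy] (size 2).
Class equation: 1 + 2 + 1 + 2 + 2 = 8 = |G|. So G has 5 conjugacy classes.

Answer: 5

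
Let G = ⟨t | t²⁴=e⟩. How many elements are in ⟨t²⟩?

|⟨t²⟩| equals the order of t². Compute successive powers until reaching e:
  (t²)¹ = t², (t²)² = t⁴, (t²)³ = t⁶, (t²)⁴ = t⁸, (t²)⁵ = t¹⁰, (t²)⁶ = t¹², (t²)⁷ = t¹⁴, (t²)⁸ = t¹⁶, (t²)⁹ = t¹⁸, (t²)¹⁰ = t²⁰, (t²)¹¹ = t²², (t²)¹² = e.
The smallest positive k with (t²)ᵏ = e is 12, so |⟨t²⟩| = 12.

Answer: 12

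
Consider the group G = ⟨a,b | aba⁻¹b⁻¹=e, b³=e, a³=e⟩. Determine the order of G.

Enumerate words in the generators, reducing via the relations: the distinct elements are
  {a, b, e, ab, a², b², ab², a²b, a²b²}.
No further products give new elements, so |G| = 9.

Answer: 9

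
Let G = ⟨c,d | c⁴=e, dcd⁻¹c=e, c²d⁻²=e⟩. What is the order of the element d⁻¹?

Compute successive powers until reaching e:
  (d⁻¹)¹ = d⁻¹, (d⁻¹)² = c², (d⁻¹)³ = d, (d⁻¹)⁴ = e.
The smallest positive k with (d⁻¹)ᵏ = e is 4.

Answer: 4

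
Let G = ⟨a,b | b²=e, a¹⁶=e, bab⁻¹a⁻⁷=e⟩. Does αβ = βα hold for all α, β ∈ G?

a·b = ab but b·a = a⁷b, so a·b ≠ b·a and G is not abelian.

Answer: No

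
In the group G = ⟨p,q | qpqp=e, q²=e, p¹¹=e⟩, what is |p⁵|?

Compute successive powers until reaching e:
  (p⁵)¹ = p⁵, (p⁵)² = p¹⁰, (p⁵)³ = p⁴, (p⁵)⁴ = p⁹, (p⁵)⁵ = p³, (p⁵)⁶ = p⁸, (p⁵)⁷ = p², (p⁵)⁸ = p⁷, (p⁵)⁹ = p, (p⁵)¹⁰ = p⁶, (p⁵)¹¹ = e.
The smallest positive k with (p⁵)ᵏ = e is 11.

Answer: 11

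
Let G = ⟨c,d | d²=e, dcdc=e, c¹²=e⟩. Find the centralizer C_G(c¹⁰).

⟨c¹⁰⟩ ⊆ C_G(c¹⁰) since powers of c¹⁰ commute with c¹⁰; so |C_G(c¹⁰)| ≥ |⟨c¹⁰⟩| = 6.
By orbit–stabilizer, |C_G(c¹⁰)| = |G| / |conj. class of c¹⁰| = 24 / 2 = 12.
The 12 elements commuting with c¹⁰ are {e, c, c², c³, c⁴, c⁵, c⁶, c⁷, c⁸, c⁹, c¹⁰, c¹¹}.

Answer: {e, c, c², c³, c⁴, c⁵, c⁶, c⁷, c⁸, c⁹, c¹⁰, c¹¹}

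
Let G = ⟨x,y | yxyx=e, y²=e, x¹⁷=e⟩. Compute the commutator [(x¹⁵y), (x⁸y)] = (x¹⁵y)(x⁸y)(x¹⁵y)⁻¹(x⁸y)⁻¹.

[(x¹⁵y), (x⁸y)] = (x¹⁵y)·(x⁸y)·(x¹⁵y)⁻¹·(x⁸y)⁻¹.
  (x¹⁵y) · (x⁸y) = x⁷
  (x⁷) · (x¹⁵y) = x⁵y
  (x⁵y) · (x⁸y) = x¹⁴

Answer: x¹⁴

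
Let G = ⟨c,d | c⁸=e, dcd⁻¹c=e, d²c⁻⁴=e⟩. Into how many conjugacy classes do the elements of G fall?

The conjugacy classes (representative and size) are:
  [e] (size 1), [c⁷] (size 2), [c²] (size 2), [c⁵] (size 2), [c⁴] (size 1), [c²d⁻¹] (size 4), [c³d] (size 4).
Class equation: 1 + 2 + 2 + 2 + 1 + 4 + 4 = 16 = |G|. So G has 7 conjugacy classes.

Answer: 7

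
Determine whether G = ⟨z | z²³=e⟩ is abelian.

G has a single generator, so G is cyclic and hence abelian.

Answer: Yes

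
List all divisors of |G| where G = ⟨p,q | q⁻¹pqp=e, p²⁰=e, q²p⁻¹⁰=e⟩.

|G| = 40 = 2³ · 5. By Lagrange's theorem the order of any subgroup divides 40; the divisors of 40 are 1, 2, 4, 5, 8, 10, 20, 40.

Answer: 1, 2, 4, 5, 8, 10, 20, 40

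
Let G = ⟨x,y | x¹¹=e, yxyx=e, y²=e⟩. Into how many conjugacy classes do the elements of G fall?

The conjugacy classes (representative and size) are:
  [e] (size 1), [x¹⁰] (size 2), [x²] (size 2), [x³] (size 2), [x⁷] (size 2), [x⁶] (size 2), [x²y] (size 11).
Class equation: 1 + 2 + 2 + 2 + 2 + 2 + 11 = 22 = |G|. So G has 7 conjugacy classes.

Answer: 7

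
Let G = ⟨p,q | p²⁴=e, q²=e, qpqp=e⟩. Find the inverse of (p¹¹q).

The order of (p¹¹q) is 2 (smallest k with (p¹¹q)ᵏ = e), so (p¹¹q)⁻¹ = (p¹¹q)¹ = p¹¹q.
Check: (p¹¹q) · (p¹¹q) → (p¹¹q) · p¹¹ = q;   q · q = e, giving e as required.

Answer: p¹¹q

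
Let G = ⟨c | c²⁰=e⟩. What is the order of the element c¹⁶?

Compute successive powers until reaching e:
  (c¹⁶)¹ = c¹⁶, (c¹⁶)² = c¹², (c¹⁶)³ = c⁸, (c¹⁶)⁴ = c⁴, (c¹⁶)⁵ = e.
The smallest positive k with (c¹⁶)ᵏ = e is 5.

Answer: 5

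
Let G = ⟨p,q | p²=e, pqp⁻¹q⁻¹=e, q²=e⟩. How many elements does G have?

Enumerate words in the generators, reducing via the relations: the distinct elements are
  {e, p, q, pq}.
No further products give new elements, so |G| = 4.

Answer: 4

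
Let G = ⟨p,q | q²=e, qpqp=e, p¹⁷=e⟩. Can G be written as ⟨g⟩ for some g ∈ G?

Every cyclic group is abelian. But p·q = pq while q·p = p¹⁶q, so p·q ≠ q·p and G is not abelian. Hence G is not cyclic.

Answer: No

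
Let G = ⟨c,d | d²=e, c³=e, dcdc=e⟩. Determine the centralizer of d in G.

⟨d⟩ ⊆ C_G(d) since powers of d commute with d; so |C_G(d)| ≥ |⟨d⟩| = 2.
By orbit–stabilizer, |C_G(d)| = |G| / |conj. class of d| = 6 / 3 = 2.
The 2 elements commuting with d are {e, d}.

Answer: {e, d}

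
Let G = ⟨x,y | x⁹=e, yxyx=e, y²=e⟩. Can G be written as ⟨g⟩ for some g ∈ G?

Every cyclic group is abelian. But x·y = xy while y·x = x⁸y, so x·y ≠ y·x and G is not abelian. Hence G is not cyclic.

Answer: No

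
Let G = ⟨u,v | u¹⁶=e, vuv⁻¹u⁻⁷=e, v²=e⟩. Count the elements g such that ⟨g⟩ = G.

⟨g⟩ = G would require ord(g) = |G| = 32, but the maximum element order in G is 16 < 32. So G is not cyclic and no single element generates it: the count is 0.

Answer: 0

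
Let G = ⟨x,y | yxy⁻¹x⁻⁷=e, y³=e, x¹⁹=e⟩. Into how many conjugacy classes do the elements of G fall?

The conjugacy classes (representative and size) are:
  [e] (size 1), [x¹¹] (size 3), [x¹⁴] (size 3), [x⁶] (size 3), [x¹⁷] (size 3), [x¹²] (size 3), [x¹⁰] (size 3), [x²y] (size 19), [x¹⁸y²] (size 19).
Class equation: 1 + 3 + 3 + 3 + 3 + 3 + 3 + 19 + 19 = 57 = |G|. So G has 9 conjugacy classes.

Answer: 9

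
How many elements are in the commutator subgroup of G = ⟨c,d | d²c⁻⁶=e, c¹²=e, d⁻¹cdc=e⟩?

G' = [G, G] is generated by all commutators. The generator-pair commutators are: [c, d] = c².
The subgroup they normally generate is {e, c², c⁴, c⁶, c⁸, c¹⁰}, of order 6.
Check: |G/G'| = 24/6 = 4 is the order of the abelianisation.

Answer: 6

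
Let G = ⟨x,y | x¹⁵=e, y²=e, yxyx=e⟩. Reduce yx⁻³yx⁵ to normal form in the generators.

Multiply left to right, reducing at each step:
  y · x⁻³ = x³y
  (x³y) · y = x³
  (x³) · x⁵ = x⁸

Answer: x⁸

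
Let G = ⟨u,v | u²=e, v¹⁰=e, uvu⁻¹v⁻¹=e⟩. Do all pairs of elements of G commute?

Each pair of generators commutes: u·v = uv = v·u. Since the generators pairwise commute, every element of G commutes with every other, so G is abelian.

Answer: Yes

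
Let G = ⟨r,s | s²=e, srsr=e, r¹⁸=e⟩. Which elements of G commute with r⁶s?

⟨r⁶s⟩ ⊆ C_G(r⁶s) since powers of r⁶s commute with r⁶s; so |C_G(r⁶s)| ≥ |⟨r⁶s⟩| = 2.
By orbit–stabilizer, |C_G(r⁶s)| = |G| / |conj. class of r⁶s| = 36 / 9 = 4.
The 4 elements commuting with r⁶s are {e, r⁹, r⁶s, r¹⁵s}.

Answer: {e, r⁹, r⁶s, r¹⁵s}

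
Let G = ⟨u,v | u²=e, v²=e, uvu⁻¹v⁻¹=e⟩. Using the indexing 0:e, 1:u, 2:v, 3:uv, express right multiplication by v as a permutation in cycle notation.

(0 2)(1 3)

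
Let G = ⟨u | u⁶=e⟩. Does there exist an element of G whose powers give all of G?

|G| = 6. The element u has order 6 (its powers give 6 distinct elements), so ⟨u⟩ = G and G is cyclic.

Answer: Yes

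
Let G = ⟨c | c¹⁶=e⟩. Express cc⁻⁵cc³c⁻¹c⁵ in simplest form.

Multiply left to right, reducing at each step:
  c · c⁻⁵ = c¹²
  (c¹²) · c = c¹³
  (c¹³) · c³ = e
  e · c⁻¹ = c¹⁵
  (c¹⁵) · c⁵ = c⁴

Answer: c⁴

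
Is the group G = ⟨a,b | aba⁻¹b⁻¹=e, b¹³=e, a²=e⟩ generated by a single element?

|G| = 26. The element ab has order 26 (its powers give 26 distinct elements), so ⟨ab⟩ = G and G is cyclic.

Answer: Yes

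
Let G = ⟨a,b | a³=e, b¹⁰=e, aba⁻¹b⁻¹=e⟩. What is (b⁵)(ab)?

Compute (b⁵) · (ab) by multiplying left to right and reducing via the relations at each step:
  (b⁵) · a = ab⁵
  (ab⁵) · b = ab⁶

Answer: ab⁶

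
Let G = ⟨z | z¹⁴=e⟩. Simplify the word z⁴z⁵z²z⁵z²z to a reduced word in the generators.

Multiply left to right, reducing at each step:
  (z⁴) · z⁵ = z⁹
  (z⁹) · z² = z¹¹
  (z¹¹) · z⁵ = z²
  (z²) · z² = z⁴
  (z⁴) · z = z⁵

Answer: z⁵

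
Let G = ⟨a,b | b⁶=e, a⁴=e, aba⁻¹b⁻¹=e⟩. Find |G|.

Enumerate words in the generators, reducing via the relations: the distinct elements are
  {a, b, e, ab, a², a³, b², b³, b⁴, b⁵, ab², ab³, ab⁴, ab⁵, a²b, a³b, a²b², a²b³, a²b⁴, a²b⁵, a³b², a³b³, a³b⁴, a³b⁵}.
No further products give new elements, so |G| = 24.

Answer: 24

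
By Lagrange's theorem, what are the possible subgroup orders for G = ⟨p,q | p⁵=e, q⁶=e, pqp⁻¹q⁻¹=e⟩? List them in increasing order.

|G| = 30 = 2 · 3 · 5. By Lagrange's theorem the order of any subgroup divides 30; the divisors of 30 are 1, 2, 3, 5, 6, 10, 15, 30.

Answer: 1, 2, 3, 5, 6, 10, 15, 30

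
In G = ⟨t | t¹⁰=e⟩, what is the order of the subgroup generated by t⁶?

|⟨t⁶⟩| equals the order of t⁶. Compute successive powers until reaching e:
  (t⁶)¹ = t⁶, (t⁶)² = t², (t⁶)³ = t⁸, (t⁶)⁴ = t⁴, (t⁶)⁵ = e.
The smallest positive k with (t⁶)ᵏ = e is 5, so |⟨t⁶⟩| = 5.

Answer: 5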